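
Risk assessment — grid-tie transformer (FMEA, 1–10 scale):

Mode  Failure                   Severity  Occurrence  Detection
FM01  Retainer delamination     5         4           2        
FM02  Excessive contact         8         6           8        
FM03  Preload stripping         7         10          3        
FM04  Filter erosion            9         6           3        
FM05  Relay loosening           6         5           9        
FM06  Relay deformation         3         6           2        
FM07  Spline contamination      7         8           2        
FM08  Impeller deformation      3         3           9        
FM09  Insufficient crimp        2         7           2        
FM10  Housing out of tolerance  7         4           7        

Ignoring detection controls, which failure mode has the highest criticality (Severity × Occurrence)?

Criticality = Severity × Occurrence:
  FM01: 5 × 4 = 20
  FM02: 8 × 6 = 48
  FM03: 7 × 10 = 70
  FM04: 9 × 6 = 54
  FM05: 6 × 5 = 30
  FM06: 3 × 6 = 18
  FM07: 7 × 8 = 56
  FM08: 3 × 3 = 9
  FM09: 2 × 7 = 14
  FM10: 7 × 4 = 28
Highest criticality is 70 → FM03.

FM03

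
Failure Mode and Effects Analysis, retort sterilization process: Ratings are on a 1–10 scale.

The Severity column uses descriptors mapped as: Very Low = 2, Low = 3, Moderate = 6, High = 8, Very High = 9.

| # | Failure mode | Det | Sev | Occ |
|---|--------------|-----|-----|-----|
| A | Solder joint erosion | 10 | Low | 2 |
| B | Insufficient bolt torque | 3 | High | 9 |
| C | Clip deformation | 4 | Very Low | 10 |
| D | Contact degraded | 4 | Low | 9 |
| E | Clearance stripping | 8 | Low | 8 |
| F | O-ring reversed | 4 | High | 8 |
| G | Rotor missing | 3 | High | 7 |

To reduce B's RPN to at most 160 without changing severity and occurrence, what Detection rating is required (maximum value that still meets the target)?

B: S=8, O=9, D=3 → current RPN = 216.
Fixed product = 72. Need 72 × D ≤ 160, so D ≤ 160/72 = 2.22.
Maximum integer Detection rating = 2 (gives RPN 144; D=3 would give 216 > 160).

2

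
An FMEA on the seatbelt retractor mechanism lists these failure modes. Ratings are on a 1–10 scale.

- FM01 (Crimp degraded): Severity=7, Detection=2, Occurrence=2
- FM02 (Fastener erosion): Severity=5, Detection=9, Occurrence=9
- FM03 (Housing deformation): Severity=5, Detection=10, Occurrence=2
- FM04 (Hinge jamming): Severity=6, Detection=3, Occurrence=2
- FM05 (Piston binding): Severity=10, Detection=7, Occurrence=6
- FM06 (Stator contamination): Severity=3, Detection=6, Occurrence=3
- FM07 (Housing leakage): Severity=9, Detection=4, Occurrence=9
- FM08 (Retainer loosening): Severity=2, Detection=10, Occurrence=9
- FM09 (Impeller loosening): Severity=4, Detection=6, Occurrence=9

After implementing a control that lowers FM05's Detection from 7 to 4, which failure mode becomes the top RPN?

RPN = Severity × Occurrence × Detection:
  FM01: 7 × 2 × 2 = 28
  FM02: 5 × 9 × 9 = 405
  FM03: 5 × 2 × 10 = 100
  FM04: 6 × 2 × 3 = 36
  FM05: 10 × 6 × 7 = 420
  FM06: 3 × 3 × 6 = 54
  FM07: 9 × 9 × 4 = 324
  FM08: 2 × 9 × 10 = 180
  FM09: 4 × 9 × 6 = 216
After action: FM05 → 10 × 6 × 4 = 240.
Revised RPNs: FM02=405, FM07=324, FM05=240, FM09=216, FM08=180, FM03=100, FM06=54, FM04=36, FM01=28.
Highest is now FM02 (405).

FM02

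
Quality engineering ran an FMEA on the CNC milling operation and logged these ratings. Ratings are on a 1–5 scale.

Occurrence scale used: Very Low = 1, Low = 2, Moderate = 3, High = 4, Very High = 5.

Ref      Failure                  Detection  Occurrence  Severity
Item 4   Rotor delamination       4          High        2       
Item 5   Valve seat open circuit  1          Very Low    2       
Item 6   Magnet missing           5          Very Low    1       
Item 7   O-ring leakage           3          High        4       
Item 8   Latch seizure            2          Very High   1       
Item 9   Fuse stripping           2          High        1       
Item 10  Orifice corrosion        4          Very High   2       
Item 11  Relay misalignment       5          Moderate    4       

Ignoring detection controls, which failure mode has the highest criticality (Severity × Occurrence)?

Criticality = Severity × Occurrence:
  Item 4: 2 × 4 = 8
  Item 5: 2 × 1 = 2
  Item 6: 1 × 1 = 1
  Item 7: 4 × 4 = 16
  Item 8: 1 × 5 = 5
  Item 9: 1 × 4 = 4
  Item 10: 2 × 5 = 10
  Item 11: 4 × 3 = 12
Highest criticality is 16 → Item 7.

Item 7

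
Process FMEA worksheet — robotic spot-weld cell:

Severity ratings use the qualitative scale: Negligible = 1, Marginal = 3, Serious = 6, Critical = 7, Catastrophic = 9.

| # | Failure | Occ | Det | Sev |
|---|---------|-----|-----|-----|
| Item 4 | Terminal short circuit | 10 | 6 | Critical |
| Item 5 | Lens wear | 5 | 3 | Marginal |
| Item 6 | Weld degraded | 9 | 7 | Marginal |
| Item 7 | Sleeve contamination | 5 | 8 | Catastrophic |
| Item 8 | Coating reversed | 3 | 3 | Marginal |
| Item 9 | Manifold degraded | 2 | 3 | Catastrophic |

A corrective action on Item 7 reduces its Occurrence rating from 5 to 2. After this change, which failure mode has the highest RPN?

Item 4

RPN = Severity × Occurrence × Detection:
  Item 4: 7 × 10 × 6 = 420
  Item 5: 3 × 5 × 3 = 45
  Item 6: 3 × 9 × 7 = 189
  Item 7: 9 × 5 × 8 = 360
  Item 8: 3 × 3 × 3 = 27
  Item 9: 9 × 2 × 3 = 54
After action: Item 7 → 9 × 2 × 8 = 144.
Revised RPNs: Item 4=420, Item 6=189, Item 7=144, Item 9=54, Item 5=45, Item 8=27.
Highest is now Item 4 (420).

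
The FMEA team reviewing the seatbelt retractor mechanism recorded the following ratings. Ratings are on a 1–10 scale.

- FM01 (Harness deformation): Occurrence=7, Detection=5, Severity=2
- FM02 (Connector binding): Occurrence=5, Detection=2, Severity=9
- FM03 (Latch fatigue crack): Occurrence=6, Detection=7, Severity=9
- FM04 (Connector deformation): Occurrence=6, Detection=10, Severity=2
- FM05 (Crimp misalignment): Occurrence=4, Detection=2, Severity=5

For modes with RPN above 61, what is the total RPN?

658

RPN = Severity × Occurrence × Detection:
  FM01: 2 × 7 × 5 = 70
  FM02: 9 × 5 × 2 = 90
  FM03: 9 × 6 × 7 = 378
  FM04: 2 × 6 × 10 = 120
  FM05: 5 × 4 × 2 = 40
RPN > 61: FM01 (70), FM02 (90), FM03 (378), FM04 (120).
Sum: 70 + 90 + 378 + 120 = 658.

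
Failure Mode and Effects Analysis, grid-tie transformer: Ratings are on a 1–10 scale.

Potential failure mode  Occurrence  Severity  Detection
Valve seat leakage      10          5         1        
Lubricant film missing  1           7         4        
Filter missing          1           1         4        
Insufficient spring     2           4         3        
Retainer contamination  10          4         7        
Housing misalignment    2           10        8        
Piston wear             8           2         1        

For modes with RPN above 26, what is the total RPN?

RPN = Severity × Occurrence × Detection:
  Valve seat leakage: 5 × 10 × 1 = 50
  Lubricant film missing: 7 × 1 × 4 = 28
  Filter missing: 1 × 1 × 4 = 4
  Insufficient spring: 4 × 2 × 3 = 24
  Retainer contamination: 4 × 10 × 7 = 280
  Housing misalignment: 10 × 2 × 8 = 160
  Piston wear: 2 × 8 × 1 = 16
RPN > 26: Valve seat leakage (50), Lubricant film missing (28), Retainer contamination (280), Housing misalignment (160).
Sum: 50 + 28 + 280 + 160 = 518.

518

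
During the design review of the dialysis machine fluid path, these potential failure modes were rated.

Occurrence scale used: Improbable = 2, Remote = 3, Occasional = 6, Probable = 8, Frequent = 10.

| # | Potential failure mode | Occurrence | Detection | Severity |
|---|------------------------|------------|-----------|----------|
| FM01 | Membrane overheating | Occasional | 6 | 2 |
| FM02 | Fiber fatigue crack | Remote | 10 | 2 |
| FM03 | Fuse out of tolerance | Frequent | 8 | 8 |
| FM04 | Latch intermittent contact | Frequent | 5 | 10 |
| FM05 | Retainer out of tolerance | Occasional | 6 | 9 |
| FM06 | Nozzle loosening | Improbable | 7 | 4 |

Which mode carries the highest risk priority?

FM03

RPN = Severity × Occurrence × Detection:
  FM01: 2 × 6 × 6 = 72
  FM02: 2 × 3 × 10 = 60
  FM03: 8 × 10 × 8 = 640
  FM04: 10 × 10 × 5 = 500
  FM05: 9 × 6 × 6 = 324
  FM06: 4 × 2 × 7 = 56
Highest RPN is 640 → FM03.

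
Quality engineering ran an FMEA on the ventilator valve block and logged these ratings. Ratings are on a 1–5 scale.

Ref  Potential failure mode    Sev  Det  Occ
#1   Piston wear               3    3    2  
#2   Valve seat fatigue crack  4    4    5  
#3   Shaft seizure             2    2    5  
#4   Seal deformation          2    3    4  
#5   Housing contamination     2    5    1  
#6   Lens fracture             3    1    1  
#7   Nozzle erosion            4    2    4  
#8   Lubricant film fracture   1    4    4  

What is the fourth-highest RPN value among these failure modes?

20

RPN = Severity × Occurrence × Detection:
  #1: 3 × 2 × 3 = 18
  #2: 4 × 5 × 4 = 80
  #3: 2 × 5 × 2 = 20
  #4: 2 × 4 × 3 = 24
  #5: 2 × 1 × 5 = 10
  #6: 3 × 1 × 1 = 3
  #7: 4 × 4 × 2 = 32
  #8: 1 × 4 × 4 = 16
Sorted descending: 80, 32, 24, 20, 18, 16, 10, 3.
The fourth-highest RPN is 20 (#3).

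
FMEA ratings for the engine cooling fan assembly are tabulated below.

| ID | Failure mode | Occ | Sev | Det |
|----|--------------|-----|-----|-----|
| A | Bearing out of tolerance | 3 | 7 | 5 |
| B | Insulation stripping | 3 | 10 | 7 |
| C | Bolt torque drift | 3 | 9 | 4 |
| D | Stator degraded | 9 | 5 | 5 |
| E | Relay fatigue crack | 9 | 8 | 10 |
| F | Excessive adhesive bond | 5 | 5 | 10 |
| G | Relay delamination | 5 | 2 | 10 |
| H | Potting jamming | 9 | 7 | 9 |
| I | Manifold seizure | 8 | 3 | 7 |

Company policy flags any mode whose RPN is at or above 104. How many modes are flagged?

RPN = Severity × Occurrence × Detection:
  A: 7 × 3 × 5 = 105
  B: 10 × 3 × 7 = 210
  C: 9 × 3 × 4 = 108
  D: 5 × 9 × 5 = 225
  E: 8 × 9 × 10 = 720
  F: 5 × 5 × 10 = 250
  G: 2 × 5 × 10 = 100
  H: 7 × 9 × 9 = 567
  I: 3 × 8 × 7 = 168
Modes with RPN ≥ 104: A (105), B (210), C (108), D (225), E (720), F (250), H (567), I (168) → 8.

8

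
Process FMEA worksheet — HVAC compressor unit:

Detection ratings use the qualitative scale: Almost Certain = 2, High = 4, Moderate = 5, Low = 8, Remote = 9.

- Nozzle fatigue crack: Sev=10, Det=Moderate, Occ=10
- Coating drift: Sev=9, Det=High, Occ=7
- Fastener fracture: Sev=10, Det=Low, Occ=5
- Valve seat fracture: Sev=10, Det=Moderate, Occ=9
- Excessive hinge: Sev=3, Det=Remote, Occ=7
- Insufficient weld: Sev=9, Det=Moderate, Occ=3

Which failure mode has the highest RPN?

Nozzle fatigue crack

RPN = Severity × Occurrence × Detection:
  Nozzle fatigue crack: 10 × 10 × 5 = 500
  Coating drift: 9 × 7 × 4 = 252
  Fastener fracture: 10 × 5 × 8 = 400
  Valve seat fracture: 10 × 9 × 5 = 450
  Excessive hinge: 3 × 7 × 9 = 189
  Insufficient weld: 9 × 3 × 5 = 135
Highest RPN is 500 → Nozzle fatigue crack.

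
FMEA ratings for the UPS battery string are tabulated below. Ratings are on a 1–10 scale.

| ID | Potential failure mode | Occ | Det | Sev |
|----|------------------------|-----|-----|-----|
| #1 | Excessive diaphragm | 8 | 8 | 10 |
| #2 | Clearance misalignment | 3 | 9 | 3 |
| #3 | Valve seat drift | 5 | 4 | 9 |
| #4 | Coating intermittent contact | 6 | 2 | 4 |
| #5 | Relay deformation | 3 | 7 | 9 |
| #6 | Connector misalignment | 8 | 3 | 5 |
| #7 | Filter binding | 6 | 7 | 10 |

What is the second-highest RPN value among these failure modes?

420

RPN = Severity × Occurrence × Detection:
  #1: 10 × 8 × 8 = 640
  #2: 3 × 3 × 9 = 81
  #3: 9 × 5 × 4 = 180
  #4: 4 × 6 × 2 = 48
  #5: 9 × 3 × 7 = 189
  #6: 5 × 8 × 3 = 120
  #7: 10 × 6 × 7 = 420
Sorted descending: 640, 420, 189, 180, 120, 81, 48.
The second-highest RPN is 420 (#7).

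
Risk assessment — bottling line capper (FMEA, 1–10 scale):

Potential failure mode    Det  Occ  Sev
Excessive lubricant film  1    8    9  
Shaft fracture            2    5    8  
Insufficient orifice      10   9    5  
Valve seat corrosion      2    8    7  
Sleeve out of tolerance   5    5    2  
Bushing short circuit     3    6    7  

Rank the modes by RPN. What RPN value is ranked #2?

RPN = Severity × Occurrence × Detection:
  Excessive lubricant film: 9 × 8 × 1 = 72
  Shaft fracture: 8 × 5 × 2 = 80
  Insufficient orifice: 5 × 9 × 10 = 450
  Valve seat corrosion: 7 × 8 × 2 = 112
  Sleeve out of tolerance: 2 × 5 × 5 = 50
  Bushing short circuit: 7 × 6 × 3 = 126
Sorted descending: 450, 126, 112, 80, 72, 50.
The second-highest RPN is 126 (Bushing short circuit).

126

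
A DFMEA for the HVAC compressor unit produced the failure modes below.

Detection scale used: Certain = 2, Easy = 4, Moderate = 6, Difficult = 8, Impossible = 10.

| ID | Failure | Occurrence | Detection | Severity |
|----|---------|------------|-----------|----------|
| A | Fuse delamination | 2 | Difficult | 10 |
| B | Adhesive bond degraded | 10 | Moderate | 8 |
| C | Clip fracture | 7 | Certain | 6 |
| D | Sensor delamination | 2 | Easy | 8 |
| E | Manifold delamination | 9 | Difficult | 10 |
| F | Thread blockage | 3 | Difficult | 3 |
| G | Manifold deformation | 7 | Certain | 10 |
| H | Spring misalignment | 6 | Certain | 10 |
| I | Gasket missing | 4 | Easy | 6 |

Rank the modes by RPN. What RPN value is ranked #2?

RPN = Severity × Occurrence × Detection:
  A: 10 × 2 × 8 = 160
  B: 8 × 10 × 6 = 480
  C: 6 × 7 × 2 = 84
  D: 8 × 2 × 4 = 64
  E: 10 × 9 × 8 = 720
  F: 3 × 3 × 8 = 72
  G: 10 × 7 × 2 = 140
  H: 10 × 6 × 2 = 120
  I: 6 × 4 × 4 = 96
Sorted descending: 720, 480, 160, 140, 120, 96, 84, 72, 64.
The second-highest RPN is 480 (B).

480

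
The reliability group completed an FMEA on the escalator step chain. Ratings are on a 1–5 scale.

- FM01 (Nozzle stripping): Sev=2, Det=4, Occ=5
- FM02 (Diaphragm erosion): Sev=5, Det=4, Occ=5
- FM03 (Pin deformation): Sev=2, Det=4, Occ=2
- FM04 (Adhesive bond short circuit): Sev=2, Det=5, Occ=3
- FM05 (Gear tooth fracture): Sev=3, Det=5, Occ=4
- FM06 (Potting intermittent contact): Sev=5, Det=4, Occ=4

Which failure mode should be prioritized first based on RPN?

FM02

RPN = Severity × Occurrence × Detection:
  FM01: 2 × 5 × 4 = 40
  FM02: 5 × 5 × 4 = 100
  FM03: 2 × 2 × 4 = 16
  FM04: 2 × 3 × 5 = 30
  FM05: 3 × 4 × 5 = 60
  FM06: 5 × 4 × 4 = 80
Highest RPN is 100 → FM02.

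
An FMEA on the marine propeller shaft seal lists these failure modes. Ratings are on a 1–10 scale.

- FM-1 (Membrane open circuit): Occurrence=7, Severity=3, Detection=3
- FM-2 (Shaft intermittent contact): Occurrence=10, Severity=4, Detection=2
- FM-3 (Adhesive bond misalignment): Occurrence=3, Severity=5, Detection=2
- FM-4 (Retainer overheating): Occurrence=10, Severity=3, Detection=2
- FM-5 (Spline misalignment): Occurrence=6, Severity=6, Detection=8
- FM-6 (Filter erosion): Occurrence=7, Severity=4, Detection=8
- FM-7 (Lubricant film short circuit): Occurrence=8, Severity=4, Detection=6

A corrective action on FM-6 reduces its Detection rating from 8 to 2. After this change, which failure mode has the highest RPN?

FM-5

RPN = Severity × Occurrence × Detection:
  FM-1: 3 × 7 × 3 = 63
  FM-2: 4 × 10 × 2 = 80
  FM-3: 5 × 3 × 2 = 30
  FM-4: 3 × 10 × 2 = 60
  FM-5: 6 × 6 × 8 = 288
  FM-6: 4 × 7 × 8 = 224
  FM-7: 4 × 8 × 6 = 192
After action: FM-6 → 4 × 7 × 2 = 56.
Revised RPNs: FM-5=288, FM-7=192, FM-2=80, FM-1=63, FM-4=60, FM-6=56, FM-3=30.
Highest is now FM-5 (288).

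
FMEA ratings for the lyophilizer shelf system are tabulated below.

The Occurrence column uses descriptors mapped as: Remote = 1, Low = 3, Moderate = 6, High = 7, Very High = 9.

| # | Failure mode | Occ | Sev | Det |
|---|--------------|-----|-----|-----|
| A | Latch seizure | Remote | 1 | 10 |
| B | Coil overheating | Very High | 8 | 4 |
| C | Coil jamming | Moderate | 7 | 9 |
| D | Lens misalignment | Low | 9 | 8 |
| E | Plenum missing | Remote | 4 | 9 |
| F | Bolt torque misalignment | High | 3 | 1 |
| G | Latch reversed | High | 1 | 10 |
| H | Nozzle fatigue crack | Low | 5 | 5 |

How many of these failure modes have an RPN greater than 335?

1

RPN = Severity × Occurrence × Detection:
  A: 1 × 1 × 10 = 10
  B: 8 × 9 × 4 = 288
  C: 7 × 6 × 9 = 378
  D: 9 × 3 × 8 = 216
  E: 4 × 1 × 9 = 36
  F: 3 × 7 × 1 = 21
  G: 1 × 7 × 10 = 70
  H: 5 × 3 × 5 = 75
Modes with RPN > 335: C (378) → 1.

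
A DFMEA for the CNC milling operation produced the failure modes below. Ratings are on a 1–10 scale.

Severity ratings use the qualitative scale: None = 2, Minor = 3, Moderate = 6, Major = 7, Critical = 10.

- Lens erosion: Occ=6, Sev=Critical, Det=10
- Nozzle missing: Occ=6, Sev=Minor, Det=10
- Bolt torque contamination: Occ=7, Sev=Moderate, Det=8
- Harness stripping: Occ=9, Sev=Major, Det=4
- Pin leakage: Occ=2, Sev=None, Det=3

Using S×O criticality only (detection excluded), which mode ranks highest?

Harness stripping

Criticality = Severity × Occurrence:
  Lens erosion: 10 × 6 = 60
  Nozzle missing: 3 × 6 = 18
  Bolt torque contamination: 6 × 7 = 42
  Harness stripping: 7 × 9 = 63
  Pin leakage: 2 × 2 = 4
Highest criticality is 63 → Harness stripping.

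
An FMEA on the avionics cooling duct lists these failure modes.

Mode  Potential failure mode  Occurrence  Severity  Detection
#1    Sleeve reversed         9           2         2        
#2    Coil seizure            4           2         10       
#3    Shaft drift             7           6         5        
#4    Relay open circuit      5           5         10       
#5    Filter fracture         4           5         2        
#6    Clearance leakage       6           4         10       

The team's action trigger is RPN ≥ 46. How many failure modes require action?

RPN = Severity × Occurrence × Detection:
  #1: 2 × 9 × 2 = 36
  #2: 2 × 4 × 10 = 80
  #3: 6 × 7 × 5 = 210
  #4: 5 × 5 × 10 = 250
  #5: 5 × 4 × 2 = 40
  #6: 4 × 6 × 10 = 240
Modes with RPN ≥ 46: #2 (80), #3 (210), #4 (250), #6 (240) → 4.

4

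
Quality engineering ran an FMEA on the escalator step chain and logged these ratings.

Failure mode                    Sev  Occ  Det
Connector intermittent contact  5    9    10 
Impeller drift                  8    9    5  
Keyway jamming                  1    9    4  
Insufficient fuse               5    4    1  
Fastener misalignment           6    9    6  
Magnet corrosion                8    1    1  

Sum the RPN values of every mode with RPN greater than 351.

RPN = Severity × Occurrence × Detection:
  Connector intermittent contact: 5 × 9 × 10 = 450
  Impeller drift: 8 × 9 × 5 = 360
  Keyway jamming: 1 × 9 × 4 = 36
  Insufficient fuse: 5 × 4 × 1 = 20
  Fastener misalignment: 6 × 9 × 6 = 324
  Magnet corrosion: 8 × 1 × 1 = 8
RPN > 351: Connector intermittent contact (450), Impeller drift (360).
Sum: 450 + 360 = 810.

810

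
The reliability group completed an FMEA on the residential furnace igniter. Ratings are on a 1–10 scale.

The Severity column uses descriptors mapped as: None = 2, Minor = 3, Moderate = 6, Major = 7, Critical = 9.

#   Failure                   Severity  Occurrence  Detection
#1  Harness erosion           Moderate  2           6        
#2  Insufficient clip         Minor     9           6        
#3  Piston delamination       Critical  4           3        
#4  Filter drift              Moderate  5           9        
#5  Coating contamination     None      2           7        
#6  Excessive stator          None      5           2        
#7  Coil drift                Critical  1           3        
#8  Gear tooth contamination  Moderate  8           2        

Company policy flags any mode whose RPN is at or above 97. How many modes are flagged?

RPN = Severity × Occurrence × Detection:
  #1: 6 × 2 × 6 = 72
  #2: 3 × 9 × 6 = 162
  #3: 9 × 4 × 3 = 108
  #4: 6 × 5 × 9 = 270
  #5: 2 × 2 × 7 = 28
  #6: 2 × 5 × 2 = 20
  #7: 9 × 1 × 3 = 27
  #8: 6 × 8 × 2 = 96
Modes with RPN ≥ 97: #2 (162), #3 (108), #4 (270) → 3.

3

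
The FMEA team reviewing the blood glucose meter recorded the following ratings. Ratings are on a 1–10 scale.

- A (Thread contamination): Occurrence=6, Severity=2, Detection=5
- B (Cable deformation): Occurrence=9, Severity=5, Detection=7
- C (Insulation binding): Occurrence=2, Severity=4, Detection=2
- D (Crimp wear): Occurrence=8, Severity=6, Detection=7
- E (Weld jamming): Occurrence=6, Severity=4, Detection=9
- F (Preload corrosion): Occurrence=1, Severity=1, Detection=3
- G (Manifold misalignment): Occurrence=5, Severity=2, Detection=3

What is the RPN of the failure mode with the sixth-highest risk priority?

16

RPN = Severity × Occurrence × Detection:
  A: 2 × 6 × 5 = 60
  B: 5 × 9 × 7 = 315
  C: 4 × 2 × 2 = 16
  D: 6 × 8 × 7 = 336
  E: 4 × 6 × 9 = 216
  F: 1 × 1 × 3 = 3
  G: 2 × 5 × 3 = 30
Sorted descending: 336, 315, 216, 60, 30, 16, 3.
The sixth-highest RPN is 16 (C).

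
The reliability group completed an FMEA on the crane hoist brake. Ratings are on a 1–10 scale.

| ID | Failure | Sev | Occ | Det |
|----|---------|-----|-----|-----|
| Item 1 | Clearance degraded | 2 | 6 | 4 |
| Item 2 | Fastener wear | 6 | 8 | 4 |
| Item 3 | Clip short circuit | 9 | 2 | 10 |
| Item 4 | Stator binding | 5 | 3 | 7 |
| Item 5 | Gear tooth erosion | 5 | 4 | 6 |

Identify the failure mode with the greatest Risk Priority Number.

Item 2

RPN = Severity × Occurrence × Detection:
  Item 1: 2 × 6 × 4 = 48
  Item 2: 6 × 8 × 4 = 192
  Item 3: 9 × 2 × 10 = 180
  Item 4: 5 × 3 × 7 = 105
  Item 5: 5 × 4 × 6 = 120
Highest RPN is 192 → Item 2.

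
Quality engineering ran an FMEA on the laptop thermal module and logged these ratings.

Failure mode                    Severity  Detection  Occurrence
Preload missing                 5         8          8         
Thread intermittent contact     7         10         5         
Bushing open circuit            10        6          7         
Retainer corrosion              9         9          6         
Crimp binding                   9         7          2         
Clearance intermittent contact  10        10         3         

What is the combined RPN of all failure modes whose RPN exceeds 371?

906

RPN = Severity × Occurrence × Detection:
  Preload missing: 5 × 8 × 8 = 320
  Thread intermittent contact: 7 × 5 × 10 = 350
  Bushing open circuit: 10 × 7 × 6 = 420
  Retainer corrosion: 9 × 6 × 9 = 486
  Crimp binding: 9 × 2 × 7 = 126
  Clearance intermittent contact: 10 × 3 × 10 = 300
RPN > 371: Bushing open circuit (420), Retainer corrosion (486).
Sum: 420 + 486 = 906.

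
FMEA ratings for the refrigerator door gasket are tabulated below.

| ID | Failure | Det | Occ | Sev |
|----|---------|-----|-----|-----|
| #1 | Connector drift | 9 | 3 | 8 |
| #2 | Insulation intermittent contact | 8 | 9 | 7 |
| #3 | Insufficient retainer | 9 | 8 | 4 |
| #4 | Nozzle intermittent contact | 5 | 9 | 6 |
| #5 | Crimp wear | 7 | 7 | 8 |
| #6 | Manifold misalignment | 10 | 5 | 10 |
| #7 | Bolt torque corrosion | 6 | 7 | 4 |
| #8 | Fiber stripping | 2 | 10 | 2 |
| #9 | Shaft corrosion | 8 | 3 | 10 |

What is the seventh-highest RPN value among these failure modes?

216

RPN = Severity × Occurrence × Detection:
  #1: 8 × 3 × 9 = 216
  #2: 7 × 9 × 8 = 504
  #3: 4 × 8 × 9 = 288
  #4: 6 × 9 × 5 = 270
  #5: 8 × 7 × 7 = 392
  #6: 10 × 5 × 10 = 500
  #7: 4 × 7 × 6 = 168
  #8: 2 × 10 × 2 = 40
  #9: 10 × 3 × 8 = 240
Sorted descending: 504, 500, 392, 288, 270, 240, 216, 168, 40.
The seventh-highest RPN is 216 (#1).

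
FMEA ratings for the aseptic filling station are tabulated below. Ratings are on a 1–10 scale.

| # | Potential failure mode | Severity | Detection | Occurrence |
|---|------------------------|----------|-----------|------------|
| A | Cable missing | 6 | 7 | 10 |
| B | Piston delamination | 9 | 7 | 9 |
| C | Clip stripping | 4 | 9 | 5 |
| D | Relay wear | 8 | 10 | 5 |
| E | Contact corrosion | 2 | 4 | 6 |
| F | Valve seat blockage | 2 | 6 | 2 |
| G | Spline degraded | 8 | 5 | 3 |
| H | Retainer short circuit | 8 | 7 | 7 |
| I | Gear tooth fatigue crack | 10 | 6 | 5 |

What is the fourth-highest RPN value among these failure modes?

RPN = Severity × Occurrence × Detection:
  A: 6 × 10 × 7 = 420
  B: 9 × 9 × 7 = 567
  C: 4 × 5 × 9 = 180
  D: 8 × 5 × 10 = 400
  E: 2 × 6 × 4 = 48
  F: 2 × 2 × 6 = 24
  G: 8 × 3 × 5 = 120
  H: 8 × 7 × 7 = 392
  I: 10 × 5 × 6 = 300
Sorted descending: 567, 420, 400, 392, 300, 180, 120, 48, 24.
The fourth-highest RPN is 392 (H).

392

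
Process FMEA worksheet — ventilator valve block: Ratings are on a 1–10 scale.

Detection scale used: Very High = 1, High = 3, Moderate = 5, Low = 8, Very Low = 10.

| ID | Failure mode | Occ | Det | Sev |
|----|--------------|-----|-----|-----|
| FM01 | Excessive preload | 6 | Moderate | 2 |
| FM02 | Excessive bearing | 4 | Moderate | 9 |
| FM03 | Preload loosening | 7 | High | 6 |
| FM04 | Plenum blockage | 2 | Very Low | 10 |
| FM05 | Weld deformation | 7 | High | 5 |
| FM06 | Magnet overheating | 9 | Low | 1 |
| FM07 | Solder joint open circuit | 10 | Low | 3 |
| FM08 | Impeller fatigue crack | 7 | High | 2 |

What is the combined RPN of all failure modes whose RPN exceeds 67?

923

RPN = Severity × Occurrence × Detection:
  FM01: 2 × 6 × 5 = 60
  FM02: 9 × 4 × 5 = 180
  FM03: 6 × 7 × 3 = 126
  FM04: 10 × 2 × 10 = 200
  FM05: 5 × 7 × 3 = 105
  FM06: 1 × 9 × 8 = 72
  FM07: 3 × 10 × 8 = 240
  FM08: 2 × 7 × 3 = 42
RPN > 67: FM02 (180), FM03 (126), FM04 (200), FM05 (105), FM06 (72), FM07 (240).
Sum: 180 + 126 + 200 + 105 + 72 + 240 = 923.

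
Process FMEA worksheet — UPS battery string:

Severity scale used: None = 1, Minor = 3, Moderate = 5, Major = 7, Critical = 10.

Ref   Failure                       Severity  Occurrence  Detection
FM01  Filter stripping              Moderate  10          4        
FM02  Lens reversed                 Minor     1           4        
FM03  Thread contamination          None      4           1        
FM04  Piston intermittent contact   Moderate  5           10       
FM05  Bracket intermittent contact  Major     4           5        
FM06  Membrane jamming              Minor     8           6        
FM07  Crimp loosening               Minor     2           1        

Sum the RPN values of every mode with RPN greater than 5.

RPN = Severity × Occurrence × Detection:
  FM01: 5 × 10 × 4 = 200
  FM02: 3 × 1 × 4 = 12
  FM03: 1 × 4 × 1 = 4
  FM04: 5 × 5 × 10 = 250
  FM05: 7 × 4 × 5 = 140
  FM06: 3 × 8 × 6 = 144
  FM07: 3 × 2 × 1 = 6
RPN > 5: FM01 (200), FM02 (12), FM04 (250), FM05 (140), FM06 (144), FM07 (6).
Sum: 200 + 12 + 250 + 140 + 144 + 6 = 752.

752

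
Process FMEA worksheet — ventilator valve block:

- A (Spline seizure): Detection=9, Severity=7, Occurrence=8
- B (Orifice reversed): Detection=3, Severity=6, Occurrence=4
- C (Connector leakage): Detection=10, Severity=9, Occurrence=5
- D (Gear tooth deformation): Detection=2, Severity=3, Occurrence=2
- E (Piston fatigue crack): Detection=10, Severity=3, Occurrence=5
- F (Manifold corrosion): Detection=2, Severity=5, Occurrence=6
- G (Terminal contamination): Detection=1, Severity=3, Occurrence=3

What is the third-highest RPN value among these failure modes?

150

RPN = Severity × Occurrence × Detection:
  A: 7 × 8 × 9 = 504
  B: 6 × 4 × 3 = 72
  C: 9 × 5 × 10 = 450
  D: 3 × 2 × 2 = 12
  E: 3 × 5 × 10 = 150
  F: 5 × 6 × 2 = 60
  G: 3 × 3 × 1 = 9
Sorted descending: 504, 450, 150, 72, 60, 12, 9.
The third-highest RPN is 150 (E).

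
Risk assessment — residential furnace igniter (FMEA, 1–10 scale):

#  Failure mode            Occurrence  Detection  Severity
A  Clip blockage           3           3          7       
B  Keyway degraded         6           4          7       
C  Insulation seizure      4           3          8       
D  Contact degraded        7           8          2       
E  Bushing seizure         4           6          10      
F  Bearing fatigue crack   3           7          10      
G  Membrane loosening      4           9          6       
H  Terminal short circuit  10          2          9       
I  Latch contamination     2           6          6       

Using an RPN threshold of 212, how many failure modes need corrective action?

RPN = Severity × Occurrence × Detection:
  A: 7 × 3 × 3 = 63
  B: 7 × 6 × 4 = 168
  C: 8 × 4 × 3 = 96
  D: 2 × 7 × 8 = 112
  E: 10 × 4 × 6 = 240
  F: 10 × 3 × 7 = 210
  G: 6 × 4 × 9 = 216
  H: 9 × 10 × 2 = 180
  I: 6 × 2 × 6 = 72
Modes with RPN ≥ 212: E (240), G (216) → 2.

2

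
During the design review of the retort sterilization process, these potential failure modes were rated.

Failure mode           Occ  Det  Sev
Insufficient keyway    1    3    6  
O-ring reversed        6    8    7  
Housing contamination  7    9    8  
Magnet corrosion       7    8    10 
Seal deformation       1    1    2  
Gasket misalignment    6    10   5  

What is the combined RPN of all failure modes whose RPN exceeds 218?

1700

RPN = Severity × Occurrence × Detection:
  Insufficient keyway: 6 × 1 × 3 = 18
  O-ring reversed: 7 × 6 × 8 = 336
  Housing contamination: 8 × 7 × 9 = 504
  Magnet corrosion: 10 × 7 × 8 = 560
  Seal deformation: 2 × 1 × 1 = 2
  Gasket misalignment: 5 × 6 × 10 = 300
RPN > 218: O-ring reversed (336), Housing contamination (504), Magnet corrosion (560), Gasket misalignment (300).
Sum: 336 + 504 + 560 + 300 = 1700.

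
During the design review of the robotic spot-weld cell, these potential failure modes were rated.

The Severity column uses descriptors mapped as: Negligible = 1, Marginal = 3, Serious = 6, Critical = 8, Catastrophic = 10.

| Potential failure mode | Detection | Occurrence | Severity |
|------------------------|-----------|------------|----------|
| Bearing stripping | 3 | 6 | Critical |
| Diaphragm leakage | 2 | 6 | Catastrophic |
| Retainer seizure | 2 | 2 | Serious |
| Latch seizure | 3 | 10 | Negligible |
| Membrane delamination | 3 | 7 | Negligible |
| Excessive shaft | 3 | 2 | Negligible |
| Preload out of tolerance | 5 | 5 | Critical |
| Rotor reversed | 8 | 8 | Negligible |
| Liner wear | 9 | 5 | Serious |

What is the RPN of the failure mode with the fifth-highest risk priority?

64

RPN = Severity × Occurrence × Detection:
  Bearing stripping: 8 × 6 × 3 = 144
  Diaphragm leakage: 10 × 6 × 2 = 120
  Retainer seizure: 6 × 2 × 2 = 24
  Latch seizure: 1 × 10 × 3 = 30
  Membrane delamination: 1 × 7 × 3 = 21
  Excessive shaft: 1 × 2 × 3 = 6
  Preload out of tolerance: 8 × 5 × 5 = 200
  Rotor reversed: 1 × 8 × 8 = 64
  Liner wear: 6 × 5 × 9 = 270
Sorted descending: 270, 200, 144, 120, 64, 30, 24, 21, 6.
The fifth-highest RPN is 64 (Rotor reversed).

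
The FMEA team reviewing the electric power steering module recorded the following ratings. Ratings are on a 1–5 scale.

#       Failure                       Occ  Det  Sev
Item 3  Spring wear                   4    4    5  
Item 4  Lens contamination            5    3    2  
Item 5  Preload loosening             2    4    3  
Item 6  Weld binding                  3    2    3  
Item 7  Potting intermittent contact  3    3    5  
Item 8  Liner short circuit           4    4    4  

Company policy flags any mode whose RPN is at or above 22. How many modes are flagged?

RPN = Severity × Occurrence × Detection:
  Item 3: 5 × 4 × 4 = 80
  Item 4: 2 × 5 × 3 = 30
  Item 5: 3 × 2 × 4 = 24
  Item 6: 3 × 3 × 2 = 18
  Item 7: 5 × 3 × 3 = 45
  Item 8: 4 × 4 × 4 = 64
Modes with RPN ≥ 22: Item 3 (80), Item 4 (30), Item 5 (24), Item 7 (45), Item 8 (64) → 5.

5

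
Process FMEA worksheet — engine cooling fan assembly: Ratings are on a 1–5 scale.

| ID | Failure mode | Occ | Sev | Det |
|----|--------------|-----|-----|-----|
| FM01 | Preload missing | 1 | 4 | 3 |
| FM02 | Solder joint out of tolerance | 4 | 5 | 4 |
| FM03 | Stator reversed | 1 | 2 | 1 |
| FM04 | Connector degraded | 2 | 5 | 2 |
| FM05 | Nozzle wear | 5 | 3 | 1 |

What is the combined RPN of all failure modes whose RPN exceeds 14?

RPN = Severity × Occurrence × Detection:
  FM01: 4 × 1 × 3 = 12
  FM02: 5 × 4 × 4 = 80
  FM03: 2 × 1 × 1 = 2
  FM04: 5 × 2 × 2 = 20
  FM05: 3 × 5 × 1 = 15
RPN > 14: FM02 (80), FM04 (20), FM05 (15).
Sum: 80 + 20 + 15 = 115.

115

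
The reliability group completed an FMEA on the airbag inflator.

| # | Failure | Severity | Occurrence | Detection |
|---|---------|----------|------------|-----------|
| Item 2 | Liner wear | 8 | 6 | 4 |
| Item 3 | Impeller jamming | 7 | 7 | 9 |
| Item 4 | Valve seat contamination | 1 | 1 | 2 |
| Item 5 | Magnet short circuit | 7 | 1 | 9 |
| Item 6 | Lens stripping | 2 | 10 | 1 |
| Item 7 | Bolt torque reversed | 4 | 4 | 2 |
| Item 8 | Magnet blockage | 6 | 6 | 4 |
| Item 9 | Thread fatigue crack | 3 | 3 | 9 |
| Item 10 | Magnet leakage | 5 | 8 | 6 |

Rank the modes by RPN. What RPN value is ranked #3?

RPN = Severity × Occurrence × Detection:
  Item 2: 8 × 6 × 4 = 192
  Item 3: 7 × 7 × 9 = 441
  Item 4: 1 × 1 × 2 = 2
  Item 5: 7 × 1 × 9 = 63
  Item 6: 2 × 10 × 1 = 20
  Item 7: 4 × 4 × 2 = 32
  Item 8: 6 × 6 × 4 = 144
  Item 9: 3 × 3 × 9 = 81
  Item 10: 5 × 8 × 6 = 240
Sorted descending: 441, 240, 192, 144, 81, 63, 32, 20, 2.
The third-highest RPN is 192 (Item 2).

192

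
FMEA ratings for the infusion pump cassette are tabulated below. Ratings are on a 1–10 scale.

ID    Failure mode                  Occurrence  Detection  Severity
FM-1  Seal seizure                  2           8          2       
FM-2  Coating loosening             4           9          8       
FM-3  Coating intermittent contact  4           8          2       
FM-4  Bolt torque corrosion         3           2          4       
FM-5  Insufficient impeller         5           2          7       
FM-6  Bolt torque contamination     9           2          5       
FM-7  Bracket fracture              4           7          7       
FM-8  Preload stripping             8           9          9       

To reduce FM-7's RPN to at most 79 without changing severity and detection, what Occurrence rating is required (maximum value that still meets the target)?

1

FM-7: S=7, O=4, D=7 → current RPN = 196.
Fixed product = 49. Need 49 × O ≤ 79, so O ≤ 79/49 = 1.61.
Maximum integer Occurrence rating = 1 (gives RPN 49; O=2 would give 98 > 79).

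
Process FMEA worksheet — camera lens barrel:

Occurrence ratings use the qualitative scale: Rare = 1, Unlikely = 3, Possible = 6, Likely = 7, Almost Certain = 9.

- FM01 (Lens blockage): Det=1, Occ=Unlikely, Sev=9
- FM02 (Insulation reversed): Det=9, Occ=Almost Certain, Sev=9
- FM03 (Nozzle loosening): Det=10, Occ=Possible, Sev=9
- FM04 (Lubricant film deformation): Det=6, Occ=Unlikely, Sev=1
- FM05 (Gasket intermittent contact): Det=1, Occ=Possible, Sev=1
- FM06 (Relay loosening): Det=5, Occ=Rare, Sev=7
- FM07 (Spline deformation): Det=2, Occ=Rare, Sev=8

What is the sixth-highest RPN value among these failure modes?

16

RPN = Severity × Occurrence × Detection:
  FM01: 9 × 3 × 1 = 27
  FM02: 9 × 9 × 9 = 729
  FM03: 9 × 6 × 10 = 540
  FM04: 1 × 3 × 6 = 18
  FM05: 1 × 6 × 1 = 6
  FM06: 7 × 1 × 5 = 35
  FM07: 8 × 1 × 2 = 16
Sorted descending: 729, 540, 35, 27, 18, 16, 6.
The sixth-highest RPN is 16 (FM07).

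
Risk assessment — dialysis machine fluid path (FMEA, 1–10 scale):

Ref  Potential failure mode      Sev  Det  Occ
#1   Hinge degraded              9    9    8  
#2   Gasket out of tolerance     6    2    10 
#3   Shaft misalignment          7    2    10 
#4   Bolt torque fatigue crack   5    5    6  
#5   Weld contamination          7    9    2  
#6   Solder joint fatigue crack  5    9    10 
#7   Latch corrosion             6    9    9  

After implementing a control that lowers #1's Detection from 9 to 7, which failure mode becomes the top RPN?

RPN = Severity × Occurrence × Detection:
  #1: 9 × 8 × 9 = 648
  #2: 6 × 10 × 2 = 120
  #3: 7 × 10 × 2 = 140
  #4: 5 × 6 × 5 = 150
  #5: 7 × 2 × 9 = 126
  #6: 5 × 10 × 9 = 450
  #7: 6 × 9 × 9 = 486
After action: #1 → 9 × 8 × 7 = 504.
Revised RPNs: #1=504, #7=486, #6=450, #4=150, #3=140, #5=126, #2=120.
Highest is now #1 (504).

#1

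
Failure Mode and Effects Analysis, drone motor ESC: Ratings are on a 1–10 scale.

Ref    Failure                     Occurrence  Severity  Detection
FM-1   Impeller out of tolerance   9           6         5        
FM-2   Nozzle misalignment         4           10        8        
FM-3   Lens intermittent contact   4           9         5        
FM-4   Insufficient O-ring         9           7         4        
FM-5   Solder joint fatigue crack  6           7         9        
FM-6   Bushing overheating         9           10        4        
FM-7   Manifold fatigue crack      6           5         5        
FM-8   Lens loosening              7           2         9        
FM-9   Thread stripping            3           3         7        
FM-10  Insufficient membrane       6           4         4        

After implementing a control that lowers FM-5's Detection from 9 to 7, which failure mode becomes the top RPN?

FM-6

RPN = Severity × Occurrence × Detection:
  FM-1: 6 × 9 × 5 = 270
  FM-2: 10 × 4 × 8 = 320
  FM-3: 9 × 4 × 5 = 180
  FM-4: 7 × 9 × 4 = 252
  FM-5: 7 × 6 × 9 = 378
  FM-6: 10 × 9 × 4 = 360
  FM-7: 5 × 6 × 5 = 150
  FM-8: 2 × 7 × 9 = 126
  FM-9: 3 × 3 × 7 = 63
  FM-10: 4 × 6 × 4 = 96
After action: FM-5 → 7 × 6 × 7 = 294.
Revised RPNs: FM-6=360, FM-2=320, FM-5=294, FM-1=270, FM-4=252, FM-3=180, FM-7=150, FM-8=126, FM-10=96, FM-9=63.
Highest is now FM-6 (360).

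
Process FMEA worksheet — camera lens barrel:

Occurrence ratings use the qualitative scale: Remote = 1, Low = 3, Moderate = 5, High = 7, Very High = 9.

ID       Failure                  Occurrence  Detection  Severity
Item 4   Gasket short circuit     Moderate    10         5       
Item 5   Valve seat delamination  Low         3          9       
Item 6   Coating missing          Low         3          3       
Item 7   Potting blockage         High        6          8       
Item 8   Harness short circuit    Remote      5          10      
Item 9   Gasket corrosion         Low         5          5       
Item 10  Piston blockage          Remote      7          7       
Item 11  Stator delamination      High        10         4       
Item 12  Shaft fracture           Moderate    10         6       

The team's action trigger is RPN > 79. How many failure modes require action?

RPN = Severity × Occurrence × Detection:
  Item 4: 5 × 5 × 10 = 250
  Item 5: 9 × 3 × 3 = 81
  Item 6: 3 × 3 × 3 = 27
  Item 7: 8 × 7 × 6 = 336
  Item 8: 10 × 1 × 5 = 50
  Item 9: 5 × 3 × 5 = 75
  Item 10: 7 × 1 × 7 = 49
  Item 11: 4 × 7 × 10 = 280
  Item 12: 6 × 5 × 10 = 300
Modes with RPN > 79: Item 4 (250), Item 5 (81), Item 7 (336), Item 11 (280), Item 12 (300) → 5.

5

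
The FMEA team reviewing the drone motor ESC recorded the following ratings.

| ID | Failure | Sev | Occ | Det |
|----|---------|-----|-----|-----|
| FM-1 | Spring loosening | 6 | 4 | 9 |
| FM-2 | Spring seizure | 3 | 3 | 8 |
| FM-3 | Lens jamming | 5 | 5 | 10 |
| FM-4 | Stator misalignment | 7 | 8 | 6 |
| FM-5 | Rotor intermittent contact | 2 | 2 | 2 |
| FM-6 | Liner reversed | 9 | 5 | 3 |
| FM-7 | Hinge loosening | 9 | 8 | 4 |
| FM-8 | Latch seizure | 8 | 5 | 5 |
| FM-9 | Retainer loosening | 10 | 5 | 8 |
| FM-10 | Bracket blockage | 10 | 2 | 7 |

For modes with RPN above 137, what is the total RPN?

RPN = Severity × Occurrence × Detection:
  FM-1: 6 × 4 × 9 = 216
  FM-2: 3 × 3 × 8 = 72
  FM-3: 5 × 5 × 10 = 250
  FM-4: 7 × 8 × 6 = 336
  FM-5: 2 × 2 × 2 = 8
  FM-6: 9 × 5 × 3 = 135
  FM-7: 9 × 8 × 4 = 288
  FM-8: 8 × 5 × 5 = 200
  FM-9: 10 × 5 × 8 = 400
  FM-10: 10 × 2 × 7 = 140
RPN > 137: FM-1 (216), FM-3 (250), FM-4 (336), FM-7 (288), FM-8 (200), FM-9 (400), FM-10 (140).
Sum: 216 + 250 + 336 + 288 + 200 + 400 + 140 = 1830.

1830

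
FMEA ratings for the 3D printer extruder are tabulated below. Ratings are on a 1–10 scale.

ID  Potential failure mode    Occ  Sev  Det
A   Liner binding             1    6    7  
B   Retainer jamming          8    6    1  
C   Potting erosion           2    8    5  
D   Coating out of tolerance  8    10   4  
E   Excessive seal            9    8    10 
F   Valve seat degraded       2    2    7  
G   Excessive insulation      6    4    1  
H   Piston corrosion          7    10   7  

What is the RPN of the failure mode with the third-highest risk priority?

RPN = Severity × Occurrence × Detection:
  A: 6 × 1 × 7 = 42
  B: 6 × 8 × 1 = 48
  C: 8 × 2 × 5 = 80
  D: 10 × 8 × 4 = 320
  E: 8 × 9 × 10 = 720
  F: 2 × 2 × 7 = 28
  G: 4 × 6 × 1 = 24
  H: 10 × 7 × 7 = 490
Sorted descending: 720, 490, 320, 80, 48, 42, 28, 24.
The third-highest RPN is 320 (D).

320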